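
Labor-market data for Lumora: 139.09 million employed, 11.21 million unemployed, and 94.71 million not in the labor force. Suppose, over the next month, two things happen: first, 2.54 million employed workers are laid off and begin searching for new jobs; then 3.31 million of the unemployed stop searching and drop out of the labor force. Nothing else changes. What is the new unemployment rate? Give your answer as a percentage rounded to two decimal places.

Initially, labor force = 139.09 + 11.21 = 150.30 million, so u = 11.21/150.30 = 7.46%.
After the first change, employed falls and unemployed rises by 2.54; labor force unchanged → E = 136.55, U = 13.75, labor force = 150.30 million.
After the second change, unemployed and labor force both fall by 3.31 → E = 136.55, U = 10.44, labor force = 146.99 million.
New unemployment rate = 10.44 / 146.99 = 7.10%.

New unemployment rate ≈ 7.10%.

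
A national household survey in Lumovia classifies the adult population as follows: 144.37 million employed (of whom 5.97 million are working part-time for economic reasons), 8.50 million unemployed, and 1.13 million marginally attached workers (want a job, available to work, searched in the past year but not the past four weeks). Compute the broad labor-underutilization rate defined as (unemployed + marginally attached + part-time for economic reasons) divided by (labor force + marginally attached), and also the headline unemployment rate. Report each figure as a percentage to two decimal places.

Labor force = 144.37 + 8.50 = 152.87 million.
Numerator = 8.50 + 1.13 + 5.97 = 15.60 million.
Denominator = 152.87 + 1.13 = 154.00 million.
Broad rate = 15.60 / 154.00 = 10.13%.
Headline unemployment rate = 8.50 / 152.87 = 5.56%.

Broad underutilization rate ≈ 10.13%; headline unemployment rate ≈ 5.56%.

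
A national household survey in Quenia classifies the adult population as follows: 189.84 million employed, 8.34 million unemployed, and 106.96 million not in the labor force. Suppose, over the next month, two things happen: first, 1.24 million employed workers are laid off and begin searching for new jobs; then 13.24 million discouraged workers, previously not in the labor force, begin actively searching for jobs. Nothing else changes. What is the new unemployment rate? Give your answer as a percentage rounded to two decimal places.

Initially, labor force = 189.84 + 8.34 = 198.18 million, so u = 8.34/198.18 = 4.21%.
After the first change, employed falls and unemployed rises by 1.24; labor force unchanged → E = 188.60, U = 9.58, labor force = 198.18 million.
After the second change, unemployed and labor force both rise by 13.24 → E = 188.60, U = 22.82, labor force = 211.42 million.
New unemployment rate = 22.82 / 211.42 = 10.79%.

New unemployment rate ≈ 10.79%.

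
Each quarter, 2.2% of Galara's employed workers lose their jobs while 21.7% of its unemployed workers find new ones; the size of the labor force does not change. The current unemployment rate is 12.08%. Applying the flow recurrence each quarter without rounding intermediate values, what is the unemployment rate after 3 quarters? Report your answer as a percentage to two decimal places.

Unemployment rate after three quarters ≈ 10.47%.

With a fixed labor force, u_{t+1} = u_t + s·(1−u_t) − f·u_t = u_t·(1−s−f) + s.
Here 1−s−f = 0.761 and s = 0.022.
u_1 = 0.120800 × 0.761 + 0.022 = 0.113929.
u_2 = 0.113929 × 0.761 + 0.022 = 0.108700.
u_3 = 0.108700 × 0.761 + 0.022 = 0.104721.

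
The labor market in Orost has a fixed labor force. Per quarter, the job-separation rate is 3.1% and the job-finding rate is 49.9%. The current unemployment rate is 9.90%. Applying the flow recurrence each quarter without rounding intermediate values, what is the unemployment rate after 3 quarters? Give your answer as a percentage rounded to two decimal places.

With a fixed labor force, u_{t+1} = u_t + s·(1−u_t) − f·u_t = u_t·(1−s−f) + s.
Here 1−s−f = 0.470 and s = 0.031.
u_1 = 0.099000 × 0.470 + 0.031 = 0.077530.
u_2 = 0.077530 × 0.470 + 0.031 = 0.067439.
u_3 = 0.067439 × 0.470 + 0.031 = 0.062696.

Unemployment rate after three quarters ≈ 6.27%.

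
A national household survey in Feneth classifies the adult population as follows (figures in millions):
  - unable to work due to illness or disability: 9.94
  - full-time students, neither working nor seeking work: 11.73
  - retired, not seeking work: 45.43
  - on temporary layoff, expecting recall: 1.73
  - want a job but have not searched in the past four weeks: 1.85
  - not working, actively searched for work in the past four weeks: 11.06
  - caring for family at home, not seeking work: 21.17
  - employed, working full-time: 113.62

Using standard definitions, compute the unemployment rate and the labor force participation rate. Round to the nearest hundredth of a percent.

Employed = 113.62 million.
Unemployed = 1.73 + 11.06 = 12.79 million (jobless and actively searching, or on temporary layoff).
Labor force = 113.62 + 12.79 = 126.41 million.
Not in labor force = 9.94 + 11.73 + 45.43 + 1.85 + 21.17 = 90.12 million (those not working and not actively searching are outside the labor force — including those who want a job but have given up searching).
Civilian working-age population = 126.41 + 90.12 = 216.53 million.
Unemployment rate = 12.79 / 126.41 = 10.12%.
Labor force participation rate = 126.41 / 216.53 = 58.38%.

Unemployment rate ≈ 10.12%; labor force participation rate ≈ 58.38%.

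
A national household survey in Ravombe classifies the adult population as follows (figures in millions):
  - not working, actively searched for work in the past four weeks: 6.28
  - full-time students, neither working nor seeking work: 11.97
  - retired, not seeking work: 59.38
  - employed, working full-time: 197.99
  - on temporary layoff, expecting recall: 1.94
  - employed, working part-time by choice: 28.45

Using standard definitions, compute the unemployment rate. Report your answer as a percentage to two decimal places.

Employed = 197.99 + 28.45 = 226.44 million.
Unemployed = 6.28 + 1.94 = 8.22 million (jobless and actively searching, or on temporary layoff).
Labor force = 226.44 + 8.22 = 234.66 million.
Unemployment rate = 8.22 / 234.66 = 3.50%.

Unemployment rate ≈ 3.50%.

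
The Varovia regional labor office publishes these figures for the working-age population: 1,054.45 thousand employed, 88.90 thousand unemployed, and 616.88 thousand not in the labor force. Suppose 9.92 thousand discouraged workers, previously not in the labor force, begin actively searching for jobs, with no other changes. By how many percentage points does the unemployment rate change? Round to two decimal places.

The unemployment rate changes by +0.79 percentage points.

Initially, labor force = 1,054.45 + 88.90 = 1,143.35 thousand, so u = 88.90/1,143.35 = 7.78%.
After the change, unemployed and labor force both rise by 9.92 → E = 1,054.45, U = 98.82, labor force = 1,153.27 thousand.
New unemployment rate = 98.82 / 1,153.27 = 8.57%.
Change = 8.57% − 7.78% = +0.79 percentage points.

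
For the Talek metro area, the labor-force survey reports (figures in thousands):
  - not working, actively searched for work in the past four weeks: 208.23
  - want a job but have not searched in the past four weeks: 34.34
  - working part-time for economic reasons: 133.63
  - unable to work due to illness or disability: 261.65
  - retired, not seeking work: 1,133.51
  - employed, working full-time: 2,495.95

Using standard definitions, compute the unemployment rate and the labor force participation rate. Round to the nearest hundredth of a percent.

Unemployment rate ≈ 7.34%; labor force participation rate ≈ 66.50%.

Employed = 133.63 + 2,495.95 = 2,629.58 thousand (anyone who worked, including part-time for economic reasons, counts as employed).
Unemployed = 208.23 thousand.
Labor force = 2,629.58 + 208.23 = 2,837.81 thousand.
Not in labor force = 34.34 + 261.65 + 1,133.51 = 1,429.50 thousand (those not working and not actively searching are outside the labor force — including those who want a job but have given up searching).
Civilian working-age population = 2,837.81 + 1,429.50 = 4,267.31 thousand.
Unemployment rate = 208.23 / 2,837.81 = 7.34%.
Labor force participation rate = 2,837.81 / 4,267.31 = 66.50%.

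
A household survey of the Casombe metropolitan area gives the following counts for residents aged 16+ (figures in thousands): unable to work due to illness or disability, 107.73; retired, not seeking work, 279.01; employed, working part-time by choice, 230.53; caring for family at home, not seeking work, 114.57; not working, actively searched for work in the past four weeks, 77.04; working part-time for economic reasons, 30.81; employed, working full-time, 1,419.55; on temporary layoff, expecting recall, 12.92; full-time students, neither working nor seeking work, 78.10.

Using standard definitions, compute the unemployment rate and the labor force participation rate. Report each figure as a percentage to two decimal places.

Unemployment rate ≈ 5.08%; labor force participation rate ≈ 75.35%.

Employed = 230.53 + 30.81 + 1,419.55 = 1,680.89 thousand (anyone who worked, including part-time for economic reasons, counts as employed).
Unemployed = 77.04 + 12.92 = 89.96 thousand (jobless and actively searching, or on temporary layoff).
Labor force = 1,680.89 + 89.96 = 1,770.85 thousand.
Not in labor force = 107.73 + 279.01 + 114.57 + 78.10 = 579.41 thousand (those not working and not actively searching are outside the labor force).
Civilian working-age population = 1,770.85 + 579.41 = 2,350.26 thousand.
Unemployment rate = 89.96 / 1,770.85 = 5.08%.
Labor force participation rate = 1,770.85 / 2,350.26 = 75.35%.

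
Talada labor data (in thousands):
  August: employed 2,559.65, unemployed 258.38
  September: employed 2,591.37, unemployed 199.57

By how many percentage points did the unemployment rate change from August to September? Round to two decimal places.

The unemployment rate changed by −2.02 percentage points.

August: labor force = 2,559.65 + 258.38 = 2,818.03; u = 258.38/2,818.03 = 9.17%.
September: labor force = 2,591.37 + 199.57 = 2,790.94; u = 199.57/2,790.94 = 7.15%.
Change = 7.15% − 9.17% = −2.02 pp.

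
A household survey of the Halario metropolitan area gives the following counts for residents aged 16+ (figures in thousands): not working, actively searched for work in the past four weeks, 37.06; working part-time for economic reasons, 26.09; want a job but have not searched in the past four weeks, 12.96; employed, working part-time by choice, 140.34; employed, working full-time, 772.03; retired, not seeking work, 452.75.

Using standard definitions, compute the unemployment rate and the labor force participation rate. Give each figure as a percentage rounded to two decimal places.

Unemployment rate ≈ 3.80%; labor force participation rate ≈ 67.69%.

Employed = 26.09 + 140.34 + 772.03 = 938.46 thousand (anyone who worked, including part-time for economic reasons, counts as employed).
Unemployed = 37.06 thousand.
Labor force = 938.46 + 37.06 = 975.52 thousand.
Not in labor force = 12.96 + 452.75 = 465.71 thousand (those not working and not actively searching are outside the labor force — including those who want a job but have given up searching).
Civilian working-age population = 975.52 + 465.71 = 1,441.23 thousand.
Unemployment rate = 37.06 / 975.52 = 3.80%.
Labor force participation rate = 975.52 / 1,441.23 = 67.69%.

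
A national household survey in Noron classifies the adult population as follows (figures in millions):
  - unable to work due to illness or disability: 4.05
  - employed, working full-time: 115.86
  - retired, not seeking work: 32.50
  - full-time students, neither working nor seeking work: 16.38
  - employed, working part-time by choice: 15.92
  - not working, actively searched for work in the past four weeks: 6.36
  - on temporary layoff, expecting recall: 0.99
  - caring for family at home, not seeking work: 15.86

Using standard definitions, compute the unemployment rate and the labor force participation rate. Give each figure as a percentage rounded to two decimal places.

Employed = 115.86 + 15.92 = 131.78 million.
Unemployed = 6.36 + 0.99 = 7.35 million (jobless and actively searching, or on temporary layoff).
Labor force = 131.78 + 7.35 = 139.13 million.
Not in labor force = 4.05 + 32.50 + 16.38 + 15.86 = 68.79 million (those not working and not actively searching are outside the labor force).
Civilian working-age population = 139.13 + 68.79 = 207.92 million.
Unemployment rate = 7.35 / 139.13 = 5.28%.
Labor force participation rate = 139.13 / 207.92 = 66.92%.

Unemployment rate ≈ 5.28%; labor force participation rate ≈ 66.92%.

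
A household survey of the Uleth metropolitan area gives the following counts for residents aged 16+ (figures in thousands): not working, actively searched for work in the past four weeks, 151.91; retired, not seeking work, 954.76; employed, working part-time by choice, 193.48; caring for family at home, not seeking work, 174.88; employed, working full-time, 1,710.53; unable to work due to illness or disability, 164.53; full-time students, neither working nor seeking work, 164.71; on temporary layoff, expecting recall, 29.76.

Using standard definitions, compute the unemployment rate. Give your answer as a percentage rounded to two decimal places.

Employed = 193.48 + 1,710.53 = 1,904.01 thousand.
Unemployed = 151.91 + 29.76 = 181.67 thousand (jobless and actively searching, or on temporary layoff).
Labor force = 1,904.01 + 181.67 = 2,085.68 thousand.
Unemployment rate = 181.67 / 2,085.68 = 8.71%.

Unemployment rate ≈ 8.71%.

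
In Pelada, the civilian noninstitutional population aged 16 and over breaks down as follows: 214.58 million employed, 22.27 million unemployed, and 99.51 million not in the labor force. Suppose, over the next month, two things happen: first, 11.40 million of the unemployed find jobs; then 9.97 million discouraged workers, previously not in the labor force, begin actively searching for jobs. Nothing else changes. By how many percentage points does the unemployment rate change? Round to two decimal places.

The unemployment rate changes by −0.96 percentage points.

Initially, labor force = 214.58 + 22.27 = 236.85 million, so u = 22.27/236.85 = 9.40%.
After the first change, unemployed falls and employed rises by 11.40; labor force unchanged → E = 225.98, U = 10.87, labor force = 236.85 million.
After the second change, unemployed and labor force both rise by 9.97 → E = 225.98, U = 20.84, labor force = 246.82 million.
New unemployment rate = 20.84 / 246.82 = 8.44%.
Change = 8.44% − 9.40% = −0.96 percentage points.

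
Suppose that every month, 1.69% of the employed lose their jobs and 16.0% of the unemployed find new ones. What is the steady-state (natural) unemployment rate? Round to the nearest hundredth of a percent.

At steady state the flows balance: s·E = f·U, so U/(E+U) = s/(s+f).
u* = 1.69 / (1.69 + 16.0) = 1.69 / 17.69 = 9.55%.

Steady-state unemployment rate ≈ 9.55%.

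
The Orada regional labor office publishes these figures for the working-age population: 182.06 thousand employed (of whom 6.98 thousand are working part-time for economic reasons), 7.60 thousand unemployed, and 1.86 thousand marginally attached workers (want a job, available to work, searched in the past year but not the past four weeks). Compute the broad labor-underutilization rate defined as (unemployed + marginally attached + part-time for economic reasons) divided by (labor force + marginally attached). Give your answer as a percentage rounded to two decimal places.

Labor force = 182.06 + 7.60 = 189.66 thousand.
Numerator = 7.60 + 1.86 + 6.98 = 16.44 thousand.
Denominator = 189.66 + 1.86 = 191.52 thousand.
Broad rate = 16.44 / 191.52 = 8.58%.

Broad underutilization rate ≈ 8.58%.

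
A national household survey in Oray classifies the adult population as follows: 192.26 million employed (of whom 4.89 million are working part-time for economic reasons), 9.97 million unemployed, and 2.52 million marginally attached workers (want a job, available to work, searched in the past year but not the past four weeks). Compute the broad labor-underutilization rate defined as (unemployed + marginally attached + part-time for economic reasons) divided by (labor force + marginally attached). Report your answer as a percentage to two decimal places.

Broad underutilization rate ≈ 8.49%.

Labor force = 192.26 + 9.97 = 202.23 million.
Numerator = 9.97 + 2.52 + 4.89 = 17.38 million.
Denominator = 202.23 + 2.52 = 204.75 million.
Broad rate = 17.38 / 204.75 = 8.49%.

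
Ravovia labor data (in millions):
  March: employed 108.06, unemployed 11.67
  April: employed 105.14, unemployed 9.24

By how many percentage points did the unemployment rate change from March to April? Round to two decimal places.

The unemployment rate changed by −1.67 percentage points.

March: labor force = 108.06 + 11.67 = 119.73; u = 11.67/119.73 = 9.75%.
April: labor force = 105.14 + 9.24 = 114.38; u = 9.24/114.38 = 8.08%.
Change = 8.08% − 9.75% = −1.67 pp.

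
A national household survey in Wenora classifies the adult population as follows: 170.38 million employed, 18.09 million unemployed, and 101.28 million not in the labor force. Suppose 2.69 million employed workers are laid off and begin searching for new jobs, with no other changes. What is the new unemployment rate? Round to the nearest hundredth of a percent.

New unemployment rate ≈ 11.03%.

Initially, labor force = 170.38 + 18.09 = 188.47 million, so u = 18.09/188.47 = 9.60%.
After the change, employed falls and unemployed rises by 2.69; labor force unchanged → E = 167.69, U = 20.78, labor force = 188.47 million.
New unemployment rate = 20.78 / 188.47 = 11.03%.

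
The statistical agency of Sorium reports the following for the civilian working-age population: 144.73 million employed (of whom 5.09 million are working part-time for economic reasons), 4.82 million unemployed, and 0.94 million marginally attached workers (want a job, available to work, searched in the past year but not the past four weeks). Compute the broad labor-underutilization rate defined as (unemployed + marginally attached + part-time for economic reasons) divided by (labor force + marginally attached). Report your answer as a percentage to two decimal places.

Broad underutilization rate ≈ 7.21%.

Labor force = 144.73 + 4.82 = 149.55 million.
Numerator = 4.82 + 0.94 + 5.09 = 10.85 million.
Denominator = 149.55 + 0.94 = 150.49 million.
Broad rate = 10.85 / 150.49 = 7.21%.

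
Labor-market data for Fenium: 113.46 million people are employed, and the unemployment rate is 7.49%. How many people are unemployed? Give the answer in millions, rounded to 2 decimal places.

About 9.19 million are unemployed.

Let U be the number unemployed. The labor force is E + U, and U/(E+U) = 0.0749.
So U = 0.0749 × 113.46 / (1 − 0.0749) = 8.4982 / 0.9251 ≈ 9.19 million.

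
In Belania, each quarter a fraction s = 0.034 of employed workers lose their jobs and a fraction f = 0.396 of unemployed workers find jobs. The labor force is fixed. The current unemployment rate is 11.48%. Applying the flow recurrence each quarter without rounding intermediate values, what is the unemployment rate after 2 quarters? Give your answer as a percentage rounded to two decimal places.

With a fixed labor force, u_{t+1} = u_t + s·(1−u_t) − f·u_t = u_t·(1−s−f) + s.
Here 1−s−f = 0.570 and s = 0.034.
u_1 = 0.114800 × 0.570 + 0.034 = 0.099436.
u_2 = 0.099436 × 0.570 + 0.034 = 0.090679.

Unemployment rate after two quarters ≈ 9.07%.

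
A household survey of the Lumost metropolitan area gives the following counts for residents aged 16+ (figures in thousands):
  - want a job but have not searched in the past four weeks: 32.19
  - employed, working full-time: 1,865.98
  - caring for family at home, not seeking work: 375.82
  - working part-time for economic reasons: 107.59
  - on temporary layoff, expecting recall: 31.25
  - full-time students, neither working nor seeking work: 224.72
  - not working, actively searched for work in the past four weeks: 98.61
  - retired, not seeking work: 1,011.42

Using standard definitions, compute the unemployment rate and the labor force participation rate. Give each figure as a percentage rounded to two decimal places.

Employed = 1,865.98 + 107.59 = 1,973.57 thousand (anyone who worked, including part-time for economic reasons, counts as employed).
Unemployed = 31.25 + 98.61 = 129.86 thousand (jobless and actively searching, or on temporary layoff).
Labor force = 1,973.57 + 129.86 = 2,103.43 thousand.
Not in labor force = 32.19 + 375.82 + 224.72 + 1,011.42 = 1,644.15 thousand (those not working and not actively searching are outside the labor force — including those who want a job but have given up searching).
Civilian working-age population = 2,103.43 + 1,644.15 = 3,747.58 thousand.
Unemployment rate = 129.86 / 2,103.43 = 6.17%.
Labor force participation rate = 2,103.43 / 3,747.58 = 56.13%.

Unemployment rate ≈ 6.17%; labor force participation rate ≈ 56.13%.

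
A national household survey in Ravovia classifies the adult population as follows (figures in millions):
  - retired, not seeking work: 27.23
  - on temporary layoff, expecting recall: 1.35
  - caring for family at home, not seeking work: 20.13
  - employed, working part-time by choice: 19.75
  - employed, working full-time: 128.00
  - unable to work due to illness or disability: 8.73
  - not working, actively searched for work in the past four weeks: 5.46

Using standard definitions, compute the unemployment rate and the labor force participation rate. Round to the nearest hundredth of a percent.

Employed = 19.75 + 128.00 = 147.75 million.
Unemployed = 1.35 + 5.46 = 6.81 million (jobless and actively searching, or on temporary layoff).
Labor force = 147.75 + 6.81 = 154.56 million.
Not in labor force = 27.23 + 20.13 + 8.73 = 56.09 million (those not working and not actively searching are outside the labor force).
Civilian working-age population = 154.56 + 56.09 = 210.65 million.
Unemployment rate = 6.81 / 154.56 = 4.41%.
Labor force participation rate = 154.56 / 210.65 = 73.37%.

Unemployment rate ≈ 4.41%; labor force participation rate ≈ 73.37%.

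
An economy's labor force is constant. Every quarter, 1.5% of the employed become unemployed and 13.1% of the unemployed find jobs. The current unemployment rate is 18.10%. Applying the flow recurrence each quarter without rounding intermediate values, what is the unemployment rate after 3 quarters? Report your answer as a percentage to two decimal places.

Unemployment rate after three quarters ≈ 15.15%.

With a fixed labor force, u_{t+1} = u_t + s·(1−u_t) − f·u_t = u_t·(1−s−f) + s.
Here 1−s−f = 0.854 and s = 0.015.
u_1 = 0.181000 × 0.854 + 0.015 = 0.169574.
u_2 = 0.169574 × 0.854 + 0.015 = 0.159816.
u_3 = 0.159816 × 0.854 + 0.015 = 0.151483.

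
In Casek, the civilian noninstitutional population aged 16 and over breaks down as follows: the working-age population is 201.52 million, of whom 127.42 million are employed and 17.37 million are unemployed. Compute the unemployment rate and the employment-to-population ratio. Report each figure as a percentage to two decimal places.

Labor force = employed + unemployed = 127.42 + 17.37 = 144.79 million.
Unemployment rate = 17.37 / 144.79 = 12.00%.
Employment-population ratio = 127.42 / 201.52 = 63.23%.

Unemployment rate ≈ 12.00%; employment-population ratio ≈ 63.23%.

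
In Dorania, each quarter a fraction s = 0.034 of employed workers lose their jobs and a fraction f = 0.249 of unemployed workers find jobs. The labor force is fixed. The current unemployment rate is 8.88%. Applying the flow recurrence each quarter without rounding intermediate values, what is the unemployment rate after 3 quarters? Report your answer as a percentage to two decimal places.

Unemployment rate after three quarters ≈ 10.86%.

With a fixed labor force, u_{t+1} = u_t + s·(1−u_t) − f·u_t = u_t·(1−s−f) + s.
Here 1−s−f = 0.717 and s = 0.034.
u_1 = 0.088800 × 0.717 + 0.034 = 0.097670.
u_2 = 0.097670 × 0.717 + 0.034 = 0.104029.
u_3 = 0.104029 × 0.717 + 0.034 = 0.108589.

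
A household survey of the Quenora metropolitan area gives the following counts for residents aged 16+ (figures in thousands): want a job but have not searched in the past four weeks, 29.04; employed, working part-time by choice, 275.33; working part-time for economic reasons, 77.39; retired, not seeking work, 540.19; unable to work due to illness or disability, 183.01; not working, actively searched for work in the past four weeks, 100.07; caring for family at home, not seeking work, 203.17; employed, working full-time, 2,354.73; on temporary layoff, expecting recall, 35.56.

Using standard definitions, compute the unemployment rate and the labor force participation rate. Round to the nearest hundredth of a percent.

Employed = 275.33 + 77.39 + 2,354.73 = 2,707.45 thousand (anyone who worked, including part-time for economic reasons, counts as employed).
Unemployed = 100.07 + 35.56 = 135.63 thousand (jobless and actively searching, or on temporary layoff).
Labor force = 2,707.45 + 135.63 = 2,843.08 thousand.
Not in labor force = 29.04 + 540.19 + 183.01 + 203.17 = 955.41 thousand (those not working and not actively searching are outside the labor force — including those who want a job but have given up searching).
Civilian working-age population = 2,843.08 + 955.41 = 3,798.49 thousand.
Unemployment rate = 135.63 / 2,843.08 = 4.77%.
Labor force participation rate = 2,843.08 / 3,798.49 = 74.85%.

Unemployment rate ≈ 4.77%; labor force participation rate ≈ 74.85%.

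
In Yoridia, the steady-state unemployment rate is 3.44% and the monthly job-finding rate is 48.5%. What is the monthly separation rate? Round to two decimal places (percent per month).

From u* = s/(s+f): s = u·f/(1−u).
s = 0.0344 × 48.5 / (1 − 0.0344) = 1.6684 / 0.9656 ≈ 1.73% per month.

Separation rate ≈ 1.73% per month.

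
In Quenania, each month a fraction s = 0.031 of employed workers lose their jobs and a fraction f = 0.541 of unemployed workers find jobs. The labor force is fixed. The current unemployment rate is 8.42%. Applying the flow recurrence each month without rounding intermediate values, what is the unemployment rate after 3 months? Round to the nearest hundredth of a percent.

With a fixed labor force, u_{t+1} = u_t + s·(1−u_t) − f·u_t = u_t·(1−s−f) + s.
Here 1−s−f = 0.428 and s = 0.031.
u_1 = 0.084200 × 0.428 + 0.031 = 0.067038.
u_2 = 0.067038 × 0.428 + 0.031 = 0.059692.
u_3 = 0.059692 × 0.428 + 0.031 = 0.056548.

Unemployment rate after three months ≈ 5.65%.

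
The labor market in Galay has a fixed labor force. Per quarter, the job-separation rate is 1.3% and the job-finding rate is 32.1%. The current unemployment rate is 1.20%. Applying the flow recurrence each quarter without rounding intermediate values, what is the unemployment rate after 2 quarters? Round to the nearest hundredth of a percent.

Unemployment rate after two quarters ≈ 2.70%.

With a fixed labor force, u_{t+1} = u_t + s·(1−u_t) − f·u_t = u_t·(1−s−f) + s.
Here 1−s−f = 0.666 and s = 0.013.
u_1 = 0.012000 × 0.666 + 0.013 = 0.020992.
u_2 = 0.020992 × 0.666 + 0.013 = 0.026981.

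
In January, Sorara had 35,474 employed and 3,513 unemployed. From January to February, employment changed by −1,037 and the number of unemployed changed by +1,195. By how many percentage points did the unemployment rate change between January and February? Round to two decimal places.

January: labor force = 35,474 + 3,513 = 38,987; u = 3,513/38,987 = 9.01%.
February: labor force = 34,437 + 4,708 = 39,145; u = 4,708/39,145 = 12.03%.
Change = 12.03% − 9.01% = +3.02 pp.

The unemployment rate changed by +3.02 percentage points.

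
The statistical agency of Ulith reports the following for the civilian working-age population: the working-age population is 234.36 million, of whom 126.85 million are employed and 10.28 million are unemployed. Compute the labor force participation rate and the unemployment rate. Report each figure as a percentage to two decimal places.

Labor force participation rate ≈ 58.51%; unemployment rate ≈ 7.50%.

Labor force = employed + unemployed = 126.85 + 10.28 = 137.13 million.
Unemployment rate = 10.28 / 137.13 = 7.50%.
Labor force participation rate = 137.13 / 234.36 = 58.51%.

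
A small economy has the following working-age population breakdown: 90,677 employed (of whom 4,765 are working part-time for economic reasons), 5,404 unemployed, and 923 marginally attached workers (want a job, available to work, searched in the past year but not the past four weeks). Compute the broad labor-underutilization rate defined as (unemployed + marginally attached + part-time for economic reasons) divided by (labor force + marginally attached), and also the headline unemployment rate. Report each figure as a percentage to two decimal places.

Labor force = 90,677 + 5,404 = 96,081.
Numerator = 5,404 + 923 + 4,765 = 11,092.
Denominator = 96,081 + 923 = 97,004.
Broad rate = 11,092 / 97,004 = 11.43%.
Headline unemployment rate = 5,404 / 96,081 = 5.62%.

Broad underutilization rate ≈ 11.43%; headline unemployment rate ≈ 5.62%.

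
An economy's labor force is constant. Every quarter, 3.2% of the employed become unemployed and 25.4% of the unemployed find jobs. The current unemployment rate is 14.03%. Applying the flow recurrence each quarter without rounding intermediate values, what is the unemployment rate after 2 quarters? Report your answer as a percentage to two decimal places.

With a fixed labor force, u_{t+1} = u_t + s·(1−u_t) − f·u_t = u_t·(1−s−f) + s.
Here 1−s−f = 0.714 and s = 0.032.
u_1 = 0.140300 × 0.714 + 0.032 = 0.132174.
u_2 = 0.132174 × 0.714 + 0.032 = 0.126372.

Unemployment rate after two quarters ≈ 12.64%.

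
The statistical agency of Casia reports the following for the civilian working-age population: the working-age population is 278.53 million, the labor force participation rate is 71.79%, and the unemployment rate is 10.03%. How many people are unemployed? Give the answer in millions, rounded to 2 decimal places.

About 20.06 million are unemployed.

Labor force = 0.7179 × 278.53 = 199.96 million.
Unemployed = 0.1003 × 199.96 ≈ 20.06 million.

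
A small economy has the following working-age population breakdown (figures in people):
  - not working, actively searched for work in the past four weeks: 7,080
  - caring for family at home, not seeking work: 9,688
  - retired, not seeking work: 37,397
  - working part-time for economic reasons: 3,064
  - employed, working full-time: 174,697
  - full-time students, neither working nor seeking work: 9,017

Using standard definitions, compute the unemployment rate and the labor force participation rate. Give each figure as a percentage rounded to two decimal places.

Unemployment rate ≈ 3.83%; labor force participation rate ≈ 76.72%.

Employed = 3,064 + 174,697 = 177,761 (anyone who worked, including part-time for economic reasons, counts as employed).
Unemployed = 7,080.
Labor force = 177,761 + 7,080 = 184,841.
Not in labor force = 9,688 + 37,397 + 9,017 = 56,102 (those not working and not actively searching are outside the labor force).
Civilian working-age population = 184,841 + 56,102 = 240,943.
Unemployment rate = 7,080 / 184,841 = 3.83%.
Labor force participation rate = 184,841 / 240,943 = 76.72%.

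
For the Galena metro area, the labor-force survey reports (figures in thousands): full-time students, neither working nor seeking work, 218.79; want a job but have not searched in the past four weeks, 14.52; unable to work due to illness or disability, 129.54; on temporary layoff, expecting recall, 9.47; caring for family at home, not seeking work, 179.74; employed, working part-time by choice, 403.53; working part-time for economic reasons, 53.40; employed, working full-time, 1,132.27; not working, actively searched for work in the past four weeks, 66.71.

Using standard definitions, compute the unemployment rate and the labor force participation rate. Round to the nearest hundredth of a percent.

Employed = 403.53 + 53.40 + 1,132.27 = 1,589.20 thousand (anyone who worked, including part-time for economic reasons, counts as employed).
Unemployed = 9.47 + 66.71 = 76.18 thousand (jobless and actively searching, or on temporary layoff).
Labor force = 1,589.20 + 76.18 = 1,665.38 thousand.
Not in labor force = 218.79 + 14.52 + 129.54 + 179.74 = 542.59 thousand (those not working and not actively searching are outside the labor force — including those who want a job but have given up searching).
Civilian working-age population = 1,665.38 + 542.59 = 2,207.97 thousand.
Unemployment rate = 76.18 / 1,665.38 = 4.57%.
Labor force participation rate = 1,665.38 / 2,207.97 = 75.43%.

Unemployment rate ≈ 4.57%; labor force participation rate ≈ 75.43%.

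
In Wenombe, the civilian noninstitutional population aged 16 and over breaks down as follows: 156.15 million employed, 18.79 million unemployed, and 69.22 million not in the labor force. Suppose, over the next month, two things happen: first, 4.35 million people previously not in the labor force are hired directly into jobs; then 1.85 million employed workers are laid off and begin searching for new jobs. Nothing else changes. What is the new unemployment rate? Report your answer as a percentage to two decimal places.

Initially, labor force = 156.15 + 18.79 = 174.94 million, so u = 18.79/174.94 = 10.74%.
After the first change, employed and labor force both rise by 4.35; unemployed unchanged → E = 160.50, U = 18.79, labor force = 179.29 million.
After the second change, employed falls and unemployed rises by 1.85; labor force unchanged → E = 158.65, U = 20.64, labor force = 179.29 million.
New unemployment rate = 20.64 / 179.29 = 11.51%.

New unemployment rate ≈ 11.51%.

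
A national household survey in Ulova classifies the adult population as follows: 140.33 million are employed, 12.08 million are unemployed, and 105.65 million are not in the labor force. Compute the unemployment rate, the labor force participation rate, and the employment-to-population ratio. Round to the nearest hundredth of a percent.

Labor force = employed + unemployed = 140.33 + 12.08 = 152.41 million.
Working-age population = 152.41 + 105.65 = 258.06 million.
Unemployment rate = 12.08 / 152.41 = 7.93%.
Labor force participation rate = 152.41 / 258.06 = 59.06%.
Employment-population ratio = 140.33 / 258.06 = 54.38%.

Unemployment rate ≈ 7.93%; labor force participation rate ≈ 59.06%; employment-population ratio ≈ 54.38%.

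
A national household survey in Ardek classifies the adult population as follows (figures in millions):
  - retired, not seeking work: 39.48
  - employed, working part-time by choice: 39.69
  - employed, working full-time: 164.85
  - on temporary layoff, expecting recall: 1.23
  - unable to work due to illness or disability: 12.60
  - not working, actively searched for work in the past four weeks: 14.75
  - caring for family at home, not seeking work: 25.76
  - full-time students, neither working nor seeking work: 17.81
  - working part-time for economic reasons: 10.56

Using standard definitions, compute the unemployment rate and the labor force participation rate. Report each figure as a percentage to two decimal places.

Unemployment rate ≈ 6.92%; labor force participation rate ≈ 70.73%.

Employed = 39.69 + 164.85 + 10.56 = 215.10 million (anyone who worked, including part-time for economic reasons, counts as employed).
Unemployed = 1.23 + 14.75 = 15.98 million (jobless and actively searching, or on temporary layoff).
Labor force = 215.10 + 15.98 = 231.08 million.
Not in labor force = 39.48 + 12.60 + 25.76 + 17.81 = 95.65 million (those not working and not actively searching are outside the labor force).
Civilian working-age population = 231.08 + 95.65 = 326.73 million.
Unemployment rate = 15.98 / 231.08 = 6.92%.
Labor force participation rate = 231.08 / 326.73 = 70.73%.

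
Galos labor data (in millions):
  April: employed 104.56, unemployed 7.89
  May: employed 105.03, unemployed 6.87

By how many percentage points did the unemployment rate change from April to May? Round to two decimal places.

The unemployment rate changed by −0.88 percentage points.

April: labor force = 104.56 + 7.89 = 112.45; u = 7.89/112.45 = 7.02%.
May: labor force = 105.03 + 6.87 = 111.90; u = 6.87/111.90 = 6.14%.
Change = 6.14% − 7.02% = −0.88 pp.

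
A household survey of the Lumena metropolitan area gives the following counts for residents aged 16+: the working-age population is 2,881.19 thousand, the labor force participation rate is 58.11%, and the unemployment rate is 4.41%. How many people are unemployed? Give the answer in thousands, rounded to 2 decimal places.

Labor force = 0.5811 × 2,881.19 = 1,674.26 thousand.
Unemployed = 0.0441 × 1,674.26 ≈ 73.83 thousand.

About 73.83 thousand are unemployed.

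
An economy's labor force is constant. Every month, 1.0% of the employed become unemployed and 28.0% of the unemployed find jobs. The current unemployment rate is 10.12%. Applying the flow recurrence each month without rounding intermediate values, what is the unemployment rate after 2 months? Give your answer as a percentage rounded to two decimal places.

Unemployment rate after two months ≈ 6.81%.

With a fixed labor force, u_{t+1} = u_t + s·(1−u_t) − f·u_t = u_t·(1−s−f) + s.
Here 1−s−f = 0.710 and s = 0.010.
u_1 = 0.101200 × 0.710 + 0.010 = 0.081852.
u_2 = 0.081852 × 0.710 + 0.010 = 0.068115.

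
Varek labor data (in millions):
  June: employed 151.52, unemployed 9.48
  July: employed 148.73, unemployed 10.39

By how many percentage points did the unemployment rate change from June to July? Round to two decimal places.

The unemployment rate changed by +0.64 percentage points.

June: labor force = 151.52 + 9.48 = 161.00; u = 9.48/161.00 = 5.89%.
July: labor force = 148.73 + 10.39 = 159.12; u = 10.39/159.12 = 6.53%.
Change = 6.53% − 5.89% = +0.64 pp.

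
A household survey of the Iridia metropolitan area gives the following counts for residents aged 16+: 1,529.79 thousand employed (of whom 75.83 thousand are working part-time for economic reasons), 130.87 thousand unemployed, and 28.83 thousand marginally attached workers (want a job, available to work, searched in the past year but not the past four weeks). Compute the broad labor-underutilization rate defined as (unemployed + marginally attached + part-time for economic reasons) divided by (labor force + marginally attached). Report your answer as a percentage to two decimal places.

Labor force = 1,529.79 + 130.87 = 1,660.66 thousand.
Numerator = 130.87 + 28.83 + 75.83 = 235.53 thousand.
Denominator = 1,660.66 + 28.83 = 1,689.49 thousand.
Broad rate = 235.53 / 1,689.49 = 13.94%.

Broad underutilization rate ≈ 13.94%.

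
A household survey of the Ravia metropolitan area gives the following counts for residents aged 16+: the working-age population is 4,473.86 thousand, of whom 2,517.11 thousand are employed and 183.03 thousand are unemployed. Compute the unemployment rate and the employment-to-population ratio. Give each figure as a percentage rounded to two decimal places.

Unemployment rate ≈ 6.78%; employment-population ratio ≈ 56.26%.

Labor force = employed + unemployed = 2,517.11 + 183.03 = 2,700.14 thousand.
Unemployment rate = 183.03 / 2,700.14 = 6.78%.
Employment-population ratio = 2,517.11 / 4,473.86 = 56.26%.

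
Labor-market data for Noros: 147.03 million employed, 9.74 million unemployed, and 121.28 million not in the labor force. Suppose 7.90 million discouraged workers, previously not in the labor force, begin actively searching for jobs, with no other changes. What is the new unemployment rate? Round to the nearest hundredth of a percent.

Initially, labor force = 147.03 + 9.74 = 156.77 million, so u = 9.74/156.77 = 6.21%.
After the change, unemployed and labor force both rise by 7.90 → E = 147.03, U = 17.64, labor force = 164.67 million.
New unemployment rate = 17.64 / 164.67 = 10.71%.

New unemployment rate ≈ 10.71%.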